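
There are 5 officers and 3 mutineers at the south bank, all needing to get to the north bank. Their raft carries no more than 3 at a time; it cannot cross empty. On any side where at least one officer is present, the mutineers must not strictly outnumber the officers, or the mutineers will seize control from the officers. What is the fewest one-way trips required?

Counting alone: each trip to the north bank takes at most 3 across and each return brings at least 1 back, so after t trips out (and t−1 returns) at most 3t − (t−1) of the 8 are across; that first reaches 8 at t = 4, so at least 7 crossings are needed.
The plan below uses exactly 7 crossings, so it is optimal:
1. 2 mutineers → the north bank.  (the south bank: 5O 1M; the north bank: 0O 2M)
2. 1 mutineer ← the south bank.  (the south bank: 5O 2M; the north bank: 0O 1M)
3. 2 officers and 1 mutineer → the north bank.  (the south bank: 3O 1M; the north bank: 2O 2M)
4. 1 mutineer ← the south bank.  (the south bank: 3O 2M; the north bank: 2O 1M)
5. 1 officer and 2 mutineers → the north bank.  (the south bank: 2O 0M; the north bank: 3O 3M)
6. 1 mutineer ← the south bank.  (the south bank: 2O 1M; the north bank: 3O 2M)
7. 2 officers and 1 mutineer → the north bank.  (the south bank: 0O 0M; the north bank: 5O 3M)

7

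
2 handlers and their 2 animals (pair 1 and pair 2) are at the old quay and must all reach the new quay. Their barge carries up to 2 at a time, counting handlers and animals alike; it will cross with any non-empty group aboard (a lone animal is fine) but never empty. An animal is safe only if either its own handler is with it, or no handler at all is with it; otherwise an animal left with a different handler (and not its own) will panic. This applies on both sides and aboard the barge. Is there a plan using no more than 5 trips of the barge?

Yes — this plan uses 5 crossings (≤ 5):
1. animal 1 and handler 1 cross → the new quay.
2. handler 1 crosses ← the old quay.
3. handler 1 and handler 2 cross → the new quay.
4. handler 2 crosses ← the old quay.
5. animal 2 and handler 2 cross → the new quay.

Yes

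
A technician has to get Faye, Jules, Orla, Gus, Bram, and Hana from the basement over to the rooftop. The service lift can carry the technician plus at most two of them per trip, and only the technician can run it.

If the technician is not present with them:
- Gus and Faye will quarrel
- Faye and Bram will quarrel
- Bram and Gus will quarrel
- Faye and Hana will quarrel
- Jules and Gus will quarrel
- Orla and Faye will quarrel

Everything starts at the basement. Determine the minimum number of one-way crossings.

Counting alone: the technician can take at most 2 across per trip to the rooftop, so moving all 6 needs at least 3 loaded trips out, with a return between consecutive ones — at least 5 crossings.
The safety rule pushes this higher. Following every safe sequence of crossings, the most of the 6 that can be at the rooftop as the service lift arrives there on crossings 5, 7 is 4, 5 respectively — never all 6.
So no plan with fewer than 9 crossings exists, and this one achieves 9:
1. Technician goes to the rooftop with Faye and Gus.  [the basement: Bram, Hana, Jules, Orla | the rooftop: Faye, Gus]
2. Technician goes back to the basement with Faye.  [the basement: Bram, Faye, Hana, Jules, Orla | the rooftop: Gus]
3. Technician goes to the rooftop with Faye and Jules.  [the basement: Bram, Hana, Orla | the rooftop: Faye, Gus, Jules]
4. Technician goes back to the basement with Gus.  [the basement: Bram, Gus, Hana, Orla | the rooftop: Faye, Jules]
5. Technician goes to the rooftop with Bram and Orla.  [the basement: Gus, Hana | the rooftop: Bram, Faye, Jules, Orla]
6. Technician goes back to the basement with Faye.  [the basement: Faye, Gus, Hana | the rooftop: Bram, Jules, Orla]
7. Technician goes to the rooftop with Faye and Hana.  [the basement: Gus | the rooftop: Bram, Faye, Hana, Jules, Orla]
8. Technician goes back to the basement with Faye.  [the basement: Faye, Gus | the rooftop: Bram, Hana, Jules, Orla]
9. Technician goes to the rooftop with Faye and Gus.  [the basement: — | the rooftop: Bram, Faye, Gus, Hana, Jules, Orla]

9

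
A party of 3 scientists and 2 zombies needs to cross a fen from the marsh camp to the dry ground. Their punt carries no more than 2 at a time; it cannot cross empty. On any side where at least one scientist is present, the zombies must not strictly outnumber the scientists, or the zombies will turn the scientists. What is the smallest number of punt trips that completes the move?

7

Counting alone: each trip to the dry ground takes at most 2 across and each return brings at least 1 back, so after t trips out (and t−1 returns) at most 2t − (t−1) of the 5 are across; that first reaches 5 at t = 4, so at least 7 crossings are needed.
The plan below uses exactly 7 crossings, so it is optimal:
1. 2 zombies → the dry ground.  (the marsh camp: 3S 0Z; the dry ground: 0S 2Z)
2. 1 zombie ← the marsh camp.  (the marsh camp: 3S 1Z; the dry ground: 0S 1Z)
3. 2 scientists → the dry ground.  (the marsh camp: 1S 1Z; the dry ground: 2S 1Z)
4. 1 scientist ← the marsh camp.  (the marsh camp: 2S 1Z; the dry ground: 1S 1Z)
5. 1 scientist and 1 zombie → the dry ground.  (the marsh camp: 1S 0Z; the dry ground: 2S 2Z)
6. 1 zombie ← the marsh camp.  (the marsh camp: 1S 1Z; the dry ground: 2S 1Z)
7. 1 scientist and 1 zombie → the dry ground.  (the marsh camp: 0S 0Z; the dry ground: 3S 2Z)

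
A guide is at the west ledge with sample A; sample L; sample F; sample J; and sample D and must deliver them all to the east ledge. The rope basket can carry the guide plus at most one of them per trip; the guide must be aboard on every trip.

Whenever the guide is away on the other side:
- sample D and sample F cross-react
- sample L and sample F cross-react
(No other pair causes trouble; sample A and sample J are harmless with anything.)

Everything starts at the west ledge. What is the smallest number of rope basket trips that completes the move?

Counting alone: the guide can take at most 1 across per trip to the east ledge, so moving all 5 needs at least 5 loaded trips out, with a return between consecutive ones — at least 9 crossings.
The safety rule pushes this higher. Following every safe sequence of crossings, the most of the 5 that can be at the east ledge as the rope basket arrives there on crossing 9 is 4 — never all 5.
So no plan with fewer than 11 crossings exists, and this one achieves 11:
1. Guide goes to the east ledge with sample F.  [the west ledge: sample A, sample D, sample J, sample L | the east ledge: sample F]
2. Guide goes back to the west ledge alone.  [the west ledge: sample A, sample D, sample J, sample L | the east ledge: sample F]
3. Guide goes to the east ledge with sample A.  [the west ledge: sample D, sample J, sample L | the east ledge: sample A, sample F]
4. Guide goes back to the west ledge alone.  [the west ledge: sample D, sample J, sample L | the east ledge: sample A, sample F]
5. Guide goes to the east ledge with sample L.  [the west ledge: sample D, sample J | the east ledge: sample A, sample F, sample L]
6. Guide goes back to the west ledge with sample F.  [the west ledge: sample D, sample F, sample J | the east ledge: sample A, sample L]
7. Guide goes to the east ledge with sample D.  [the west ledge: sample F, sample J | the east ledge: sample A, sample D, sample L]
8. Guide goes back to the west ledge alone.  [the west ledge: sample F, sample J | the east ledge: sample A, sample D, sample L]
9. Guide goes to the east ledge with sample J.  [the west ledge: sample F | the east ledge: sample A, sample D, sample J, sample L]
10. Guide goes back to the west ledge alone.  [the west ledge: sample F | the east ledge: sample A, sample D, sample J, sample L]
11. Guide goes to the east ledge with sample F.  [the west ledge: — | the east ledge: sample A, sample D, sample F, sample J, sample L]

11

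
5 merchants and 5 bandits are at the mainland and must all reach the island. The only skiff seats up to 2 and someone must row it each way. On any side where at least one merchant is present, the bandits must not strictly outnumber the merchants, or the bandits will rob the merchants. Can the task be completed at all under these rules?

No

Following every safe sequence of crossings from the start, the most of the 10 that can be at the island as the skiff arrives there on crossings 1, 3, 5, 7 is 2, 3, 4, 5 respectively; the best ever achieved is 5 of 10.
From crossing 9 on, no configuration arises that was not already reachable earlier: only 13 distinct safe configurations (who is on which side, and where the skiff is) can ever be reached, none of them has everyone across, and every continuation just revisits them. They are: 0 merchants + 0 bandits across (skiff back at the start); 0 merchants + 1 bandit across (skiff there); 0 merchants + 1 bandit across (skiff back at the start); 0 merchants + 2 bandits across (skiff there); 0 merchants + 2 bandits across (skiff back at the start); 0 merchants + 3 bandits across (skiff there); 0 merchants + 3 bandits across (skiff back at the start); 0 merchants + 4 bandits across (skiff there); 0 merchants + 4 bandits across (skiff back at the start); 0 merchants + 5 bandits across (skiff there); 1 merchant + 1 bandit across (skiff there); 1 merchant + 1 bandit across (skiff back at the start); 2 merchants + 2 bandits across (skiff there). So no valid plan exists.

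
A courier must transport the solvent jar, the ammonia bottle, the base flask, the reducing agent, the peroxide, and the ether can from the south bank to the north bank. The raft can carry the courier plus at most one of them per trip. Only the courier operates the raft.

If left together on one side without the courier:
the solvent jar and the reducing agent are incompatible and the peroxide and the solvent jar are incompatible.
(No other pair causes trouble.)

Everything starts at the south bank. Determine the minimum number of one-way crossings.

13

Counting alone: the courier can take at most 1 across per trip to the north bank, so moving all 6 needs at least 6 loaded trips out, with a return between consecutive ones — at least 11 crossings.
The safety rule pushes this higher. Following every safe sequence of crossings, the most of the 6 that can be at the north bank as the raft arrives there on crossing 11 is 5 — never all 6.
So no plan with fewer than 13 crossings exists, and this one achieves 13:
1. Courier goes to the north bank with the solvent jar.  [the south bank: the ammonia bottle, the base flask, the ether can, the peroxide, the reducing agent | the north bank: the solvent jar]
2. Courier goes back to the south bank alone.  [the south bank: the ammonia bottle, the base flask, the ether can, the peroxide, the reducing agent | the north bank: the solvent jar]
3. Courier goes to the north bank with the ammonia bottle.  [the south bank: the base flask, the ether can, the peroxide, the reducing agent | the north bank: the ammonia bottle, the solvent jar]
4. Courier goes back to the south bank alone.  [the south bank: the base flask, the ether can, the peroxide, the reducing agent | the north bank: the ammonia bottle, the solvent jar]
5. Courier goes to the north bank with the base flask.  [the south bank: the ether can, the peroxide, the reducing agent | the north bank: the ammonia bottle, the base flask, the solvent jar]
6. Courier goes back to the south bank alone.  [the south bank: the ether can, the peroxide, the reducing agent | the north bank: the ammonia bottle, the base flask, the solvent jar]
7. Courier goes to the north bank with the reducing agent.  [the south bank: the ether can, the peroxide | the north bank: the ammonia bottle, the base flask, the reducing agent, the solvent jar]
8. Courier goes back to the south bank with the solvent jar.  [the south bank: the ether can, the peroxide, the solvent jar | the north bank: the ammonia bottle, the base flask, the reducing agent]
9. Courier goes to the north bank with the peroxide.  [the south bank: the ether can, the solvent jar | the north bank: the ammonia bottle, the base flask, the peroxide, the reducing agent]
10. Courier goes back to the south bank alone.  [the south bank: the ether can, the solvent jar | the north bank: the ammonia bottle, the base flask, the peroxide, the reducing agent]
11. Courier goes to the north bank with the ether can.  [the south bank: the solvent jar | the north bank: the ammonia bottle, the base flask, the ether can, the peroxide, the reducing agent]
12. Courier goes back to the south bank alone.  [the south bank: the solvent jar | the north bank: the ammonia bottle, the base flask, the ether can, the peroxide, the reducing agent]
13. Courier goes to the north bank with the solvent jar.  [the south bank: — | the north bank: the ammonia bottle, the base flask, the ether can, the peroxide, the reducing agent, the solvent jar]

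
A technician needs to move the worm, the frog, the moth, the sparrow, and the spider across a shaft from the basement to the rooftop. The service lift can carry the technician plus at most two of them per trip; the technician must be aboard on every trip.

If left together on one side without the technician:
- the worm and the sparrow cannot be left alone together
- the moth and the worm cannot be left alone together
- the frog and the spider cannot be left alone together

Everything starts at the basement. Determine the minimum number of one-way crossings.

Counting alone: the technician can take at most 2 across per trip to the rooftop, so moving all 5 needs at least 3 loaded trips out, with a return between consecutive ones — at least 5 crossings.
The plan below uses exactly 5 crossings, so it is optimal:
1. Technician goes to the rooftop with the frog and the worm.
2. Technician goes back to the basement alone.
3. Technician goes to the rooftop with the moth and the sparrow.
4. Technician goes back to the basement with the worm.
5. Technician goes to the rooftop with the spider and the worm.

5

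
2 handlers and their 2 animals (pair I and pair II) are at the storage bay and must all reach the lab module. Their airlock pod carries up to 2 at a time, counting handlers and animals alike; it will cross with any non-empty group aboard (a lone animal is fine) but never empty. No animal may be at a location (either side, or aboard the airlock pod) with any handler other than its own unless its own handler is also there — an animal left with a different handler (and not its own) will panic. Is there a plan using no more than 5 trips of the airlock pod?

Yes — this plan uses 5 crossings (≤ 5):
1. animal I and handler I cross → the lab module.
2. handler I crosses ← the storage bay.
3. handler I and handler II cross → the lab module.
4. handler II crosses ← the storage bay.
5. animal II and handler II cross → the lab module.

Yes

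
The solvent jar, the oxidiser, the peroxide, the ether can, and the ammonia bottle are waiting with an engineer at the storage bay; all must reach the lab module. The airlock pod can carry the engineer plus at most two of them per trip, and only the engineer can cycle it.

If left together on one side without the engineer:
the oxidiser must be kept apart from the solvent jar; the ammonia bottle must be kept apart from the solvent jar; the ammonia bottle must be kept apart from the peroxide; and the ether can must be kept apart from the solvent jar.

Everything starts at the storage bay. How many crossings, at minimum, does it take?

5

Counting alone: the engineer can take at most 2 across per trip to the lab module, so moving all 5 needs at least 3 loaded trips out, with a return between consecutive ones — at least 5 crossings.
The plan below uses exactly 5 crossings, so it is optimal:
1. Engineer goes to the lab module with the peroxide and the solvent jar.
2. Engineer goes back to the storage bay alone.
3. Engineer goes to the lab module with the ether can and the oxidiser.
4. Engineer goes back to the storage bay with the solvent jar.
5. Engineer goes to the lab module with the ammonia bottle and the solvent jar.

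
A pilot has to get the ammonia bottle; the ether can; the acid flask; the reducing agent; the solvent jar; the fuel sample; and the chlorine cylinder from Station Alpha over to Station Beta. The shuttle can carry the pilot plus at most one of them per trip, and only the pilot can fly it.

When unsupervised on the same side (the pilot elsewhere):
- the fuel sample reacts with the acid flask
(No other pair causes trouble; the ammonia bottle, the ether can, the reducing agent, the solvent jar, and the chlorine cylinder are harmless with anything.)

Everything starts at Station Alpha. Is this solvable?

Yes

1. Pilot goes to Station Beta with the acid flask.  [Station Alpha: the ammonia bottle, the chlorine cylinder, the ether can, the fuel sample, the reducing agent, the solvent jar | Station Beta: the acid flask]
2. Pilot goes back to Station Alpha alone.  [Station Alpha: the ammonia bottle, the chlorine cylinder, the ether can, the fuel sample, the reducing agent, the solvent jar | Station Beta: the acid flask]
3. Pilot goes to Station Beta with the ammonia bottle.  [Station Alpha: the chlorine cylinder, the ether can, the fuel sample, the reducing agent, the solvent jar | Station Beta: the acid flask, the ammonia bottle]
4. Pilot goes back to Station Alpha alone.  [Station Alpha: the chlorine cylinder, the ether can, the fuel sample, the reducing agent, the solvent jar | Station Beta: the acid flask, the ammonia bottle]
5. Pilot goes to Station Beta with the ether can.  [Station Alpha: the chlorine cylinder, the fuel sample, the reducing agent, the solvent jar | Station Beta: the acid flask, the ammonia bottle, the ether can]
6. Pilot goes back to Station Alpha alone.  [Station Alpha: the chlorine cylinder, the fuel sample, the reducing agent, the solvent jar | Station Beta: the acid flask, the ammonia bottle, the ether can]
7. Pilot goes to Station Beta with the reducing agent.  [Station Alpha: the chlorine cylinder, the fuel sample, the solvent jar | Station Beta: the acid flask, the ammonia bottle, the ether can, the reducing agent]
8. Pilot goes back to Station Alpha alone.  [Station Alpha: the chlorine cylinder, the fuel sample, the solvent jar | Station Beta: the acid flask, the ammonia bottle, the ether can, the reducing agent]
9. Pilot goes to Station Beta with the solvent jar.  [Station Alpha: the chlorine cylinder, the fuel sample | Station Beta: the acid flask, the ammonia bottle, the ether can, the reducing agent, the solvent jar]
10. Pilot goes back to Station Alpha alone.  [Station Alpha: the chlorine cylinder, the fuel sample | Station Beta: the acid flask, the ammonia bottle, the ether can, the reducing agent, the solvent jar]
11. Pilot goes to Station Beta with the chlorine cylinder.  [Station Alpha: the fuel sample | Station Beta: the acid flask, the ammonia bottle, the chlorine cylinder, the ether can, the reducing agent, the solvent jar]
12. Pilot goes back to Station Alpha alone.  [Station Alpha: the fuel sample | Station Beta: the acid flask, the ammonia bottle, the chlorine cylinder, the ether can, the reducing agent, the solvent jar]
13. Pilot goes to Station Beta with the fuel sample.  [Station Alpha: — | Station Beta: the acid flask, the ammonia bottle, the chlorine cylinder, the ether can, the fuel sample, the reducing agent, the solvent jar]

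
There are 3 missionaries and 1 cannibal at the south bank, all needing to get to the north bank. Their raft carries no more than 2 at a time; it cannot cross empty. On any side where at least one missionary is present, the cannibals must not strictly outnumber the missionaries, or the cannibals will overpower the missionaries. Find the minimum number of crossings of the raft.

Counting alone: each trip to the north bank takes at most 2 across and each return brings at least 1 back, so after t trips out (and t−1 returns) at most 2t − (t−1) of the 4 are across; that first reaches 4 at t = 3, so at least 5 crossings are needed.
The plan below uses exactly 5 crossings, so it is optimal:
1. 1 missionary and 1 cannibal → the north bank.  (the south bank: 2M 0C; the north bank: 1M 1C)
2. 1 cannibal ← the south bank.  (the south bank: 2M 1C; the north bank: 1M 0C)
3. 1 missionary and 1 cannibal → the north bank.  (the south bank: 1M 0C; the north bank: 2M 1C)
4. 1 cannibal ← the south bank.  (the south bank: 1M 1C; the north bank: 2M 0C)
5. 1 missionary and 1 cannibal → the north bank.  (the south bank: 0M 0C; the north bank: 3M 1C)

5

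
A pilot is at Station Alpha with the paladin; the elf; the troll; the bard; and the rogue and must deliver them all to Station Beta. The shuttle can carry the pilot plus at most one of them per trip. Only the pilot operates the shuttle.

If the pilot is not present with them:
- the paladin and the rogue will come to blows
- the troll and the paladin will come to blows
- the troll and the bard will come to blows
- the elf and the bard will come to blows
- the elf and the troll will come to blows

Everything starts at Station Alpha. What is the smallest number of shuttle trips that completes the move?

Whatever the first load, the items left behind include a forbidden pair without the pilot. No opening move is safe, so no plan exists.

impossible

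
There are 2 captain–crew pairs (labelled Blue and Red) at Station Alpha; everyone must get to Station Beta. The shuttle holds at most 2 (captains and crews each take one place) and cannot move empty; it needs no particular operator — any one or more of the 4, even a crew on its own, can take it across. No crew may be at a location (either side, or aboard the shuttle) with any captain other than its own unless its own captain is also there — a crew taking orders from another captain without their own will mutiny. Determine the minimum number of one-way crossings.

5

Counting alone: each trip to Station Beta takes at most 2 across and each return brings at least 1 back, so after t trips out (and t−1 returns) at most 2t − (t−1) of the 4 are across; that first reaches 4 at t = 3, so at least 5 crossings are needed.
The plan below uses exactly 5 crossings, so it is optimal:
1. captain Blue and crew Blue cross → Station Beta.
2. captain Blue crosses ← Station Alpha.
3. captain Blue and captain Red cross → Station Beta.
4. captain Red crosses ← Station Alpha.
5. captain Red and crew Red cross → Station Beta.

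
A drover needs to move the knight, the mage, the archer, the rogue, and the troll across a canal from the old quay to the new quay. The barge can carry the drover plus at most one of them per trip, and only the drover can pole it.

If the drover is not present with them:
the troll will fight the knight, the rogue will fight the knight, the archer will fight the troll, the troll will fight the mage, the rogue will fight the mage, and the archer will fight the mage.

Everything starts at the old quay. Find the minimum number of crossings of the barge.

impossible

Whatever the first load, the items left behind include a forbidden pair without the drover. No opening move is safe, so no plan exists.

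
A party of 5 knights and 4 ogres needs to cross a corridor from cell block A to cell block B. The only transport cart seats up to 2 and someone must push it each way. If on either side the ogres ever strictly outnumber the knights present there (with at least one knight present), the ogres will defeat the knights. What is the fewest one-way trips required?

15

Counting alone: each trip to cell block B takes at most 2 across and each return brings at least 1 back, so after t trips out (and t−1 returns) at most 2t − (t−1) of the 9 are across; that first reaches 9 at t = 8, so at least 15 crossings are needed.
The plan below uses exactly 15 crossings, so it is optimal:
1. 2 ogres → cell block B.  (cell block A: 5K 2O; cell block B: 0K 2O)
2. 1 ogre ← cell block A.  (cell block A: 5K 3O; cell block B: 0K 1O)
3. 2 ogres → cell block B.  (cell block A: 5K 1O; cell block B: 0K 3O)
4. 1 ogre ← cell block A.  (cell block A: 5K 2O; cell block B: 0K 2O)
5. 2 knights → cell block B.  (cell block A: 3K 2O; cell block B: 2K 2O)
6. 1 ogre ← cell block A.  (cell block A: 3K 3O; cell block B: 2K 1O)
7. 1 knight and 1 ogre → cell block B.  (cell block A: 2K 2O; cell block B: 3K 2O)
8. 1 knight ← cell block A.  (cell block A: 3K 2O; cell block B: 2K 2O)
9. 1 knight and 1 ogre → cell block B.  (cell block A: 2K 1O; cell block B: 3K 3O)
10. 1 ogre ← cell block A.  (cell block A: 2K 2O; cell block B: 3K 2O)
11. 1 knight and 1 ogre → cell block B.  (cell block A: 1K 1O; cell block B: 4K 3O)
12. 1 knight ← cell block A.  (cell block A: 2K 1O; cell block B: 3K 3O)
13. 1 knight and 1 ogre → cell block B.  (cell block A: 1K 0O; cell block B: 4K 4O)
14. 1 ogre ← cell block A.  (cell block A: 1K 1O; cell block B: 4K 3O)
15. 1 knight and 1 ogre → cell block B.  (cell block A: 0K 0O; cell block B: 5K 4O)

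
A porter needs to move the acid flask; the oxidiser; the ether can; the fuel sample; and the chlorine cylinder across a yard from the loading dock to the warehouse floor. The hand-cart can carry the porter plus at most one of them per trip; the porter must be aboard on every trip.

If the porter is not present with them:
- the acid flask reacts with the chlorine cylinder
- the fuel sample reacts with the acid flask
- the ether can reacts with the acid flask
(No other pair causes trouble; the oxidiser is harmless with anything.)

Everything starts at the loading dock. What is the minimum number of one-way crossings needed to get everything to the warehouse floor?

Following every safe sequence of crossings from the start, the most of the 5 that can be at the warehouse floor as the hand-cart arrives there on crossings 1, 3, 5 is 1, 2, 3 respectively; the best ever achieved is 3 of 5.
From crossing 7 on, no configuration arises that was not already reachable earlier: only 18 distinct safe configurations (who is on which side, and where the hand-cart is) can ever be reached, none of them has everyone across, and every continuation just revisits them. So no valid plan exists.

impossible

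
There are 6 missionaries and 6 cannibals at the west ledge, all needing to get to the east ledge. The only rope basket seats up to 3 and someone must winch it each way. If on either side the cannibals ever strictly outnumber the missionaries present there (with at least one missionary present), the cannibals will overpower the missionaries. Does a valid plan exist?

Following every safe sequence of crossings from the start, the most of the 12 that can be at the east ledge as the rope basket arrives there on crossings 1, 3, 5 is 3, 5, 6 respectively; the best ever achieved is 6 of 12.
From crossing 7 on, no configuration arises that was not already reachable earlier: only 17 distinct safe configurations (who is on which side, and where the rope basket is) can ever be reached, none of them has everyone across, and every continuation just revisits them. They are: 0 missionaries + 0 cannibals across (rope basket back at the start); 0 missionaries + 1 cannibal across (rope basket there); 0 missionaries + 1 cannibal across (rope basket back at the start); 0 missionaries + 2 cannibals across (rope basket there); 0 missionaries + 2 cannibals across (rope basket back at the start); 0 missionaries + 3 cannibals across (rope basket there); 0 missionaries + 3 cannibals across (rope basket back at the start); 0 missionaries + 4 cannibals across (rope basket there); 0 missionaries + 4 cannibals across (rope basket back at the start); 0 missionaries + 5 cannibals across (rope basket there); 0 missionaries + 5 cannibals across (rope basket back at the start); 0 missionaries + 6 cannibals across (rope basket there); 1 missionary + 1 cannibal across (rope basket there); 1 missionary + 1 cannibal across (rope basket back at the start); 2 missionaries + 2 cannibals across (rope basket there); 2 missionaries + 2 cannibals across (rope basket back at the start); 3 missionaries + 3 cannibals across (rope basket there). So no valid plan exists.

No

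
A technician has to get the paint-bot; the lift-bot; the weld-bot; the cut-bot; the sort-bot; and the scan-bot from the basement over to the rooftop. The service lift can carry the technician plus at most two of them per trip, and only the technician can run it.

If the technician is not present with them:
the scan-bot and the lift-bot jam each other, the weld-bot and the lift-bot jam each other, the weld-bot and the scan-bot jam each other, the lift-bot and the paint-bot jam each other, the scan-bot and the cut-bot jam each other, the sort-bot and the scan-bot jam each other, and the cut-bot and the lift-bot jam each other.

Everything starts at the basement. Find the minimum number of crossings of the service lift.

Counting alone: the technician can take at most 2 across per trip to the rooftop, so moving all 6 needs at least 3 loaded trips out, with a return between consecutive ones — at least 5 crossings.
The safety rule pushes this higher. Following every safe sequence of crossings, the most of the 6 that can be at the rooftop as the service lift arrives there on crossings 5, 7 is 4, 5 respectively — never all 6.
So no plan with fewer than 9 crossings exists, and this one achieves 9:
1. Technician goes to the rooftop with the lift-bot and the scan-bot.  [the basement: the cut-bot, the paint-bot, the sort-bot, the weld-bot | the rooftop: the lift-bot, the scan-bot]
2. Technician goes back to the basement with the lift-bot.  [the basement: the cut-bot, the lift-bot, the paint-bot, the sort-bot, the weld-bot | the rooftop: the scan-bot]
3. Technician goes to the rooftop with the lift-bot and the paint-bot.  [the basement: the cut-bot, the sort-bot, the weld-bot | the rooftop: the lift-bot, the paint-bot, the scan-bot]
4. Technician goes back to the basement with the lift-bot.  [the basement: the cut-bot, the lift-bot, the sort-bot, the weld-bot | the rooftop: the paint-bot, the scan-bot]
5. Technician goes to the rooftop with the cut-bot and the weld-bot.  [the basement: the lift-bot, the sort-bot | the rooftop: the cut-bot, the paint-bot, the scan-bot, the weld-bot]
6. Technician goes back to the basement with the scan-bot.  [the basement: the lift-bot, the scan-bot, the sort-bot | the rooftop: the cut-bot, the paint-bot, the weld-bot]
7. Technician goes to the rooftop with the lift-bot and the sort-bot.  [the basement: the scan-bot | the rooftop: the cut-bot, the lift-bot, the paint-bot, the sort-bot, the weld-bot]
8. Technician goes back to the basement with the lift-bot.  [the basement: the lift-bot, the scan-bot | the rooftop: the cut-bot, the paint-bot, the sort-bot, the weld-bot]
9. Technician goes to the rooftop with the lift-bot and the scan-bot.  [the basement: — | the rooftop: the cut-bot, the lift-bot, the paint-bot, the scan-bot, the sort-bot, the weld-bot]

9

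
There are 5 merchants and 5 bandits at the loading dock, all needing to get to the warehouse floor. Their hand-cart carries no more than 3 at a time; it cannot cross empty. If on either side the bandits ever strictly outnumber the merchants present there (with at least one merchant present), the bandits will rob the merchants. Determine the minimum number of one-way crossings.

11

Counting alone: each trip to the warehouse floor takes at most 3 across and each return brings at least 1 back, so after t trips out (and t−1 returns) at most 3t − (t−1) of the 10 are across; that first reaches 10 at t = 5, so at least 9 crossings are needed.
The safety rule pushes this higher. Following every safe sequence of crossings, the most of the 10 that can be at the warehouse floor as the hand-cart arrives there on crossing 9 is 9 — never all 10.
So no plan with fewer than 11 crossings exists, and this one achieves 11:
1. 2 bandits → the warehouse floor.  (the loading dock: 5M 3B; the warehouse floor: 0M 2B)
2. 1 bandit ← the loading dock.  (the loading dock: 5M 4B; the warehouse floor: 0M 1B)
3. 3 bandits → the warehouse floor.  (the loading dock: 5M 1B; the warehouse floor: 0M 4B)
4. 1 bandit ← the loading dock.  (the loading dock: 5M 2B; the warehouse floor: 0M 3B)
5. 3 merchants → the warehouse floor.  (the loading dock: 2M 2B; the warehouse floor: 3M 3B)
6. 1 merchant and 1 bandit ← the loading dock.  (the loading dock: 3M 3B; the warehouse floor: 2M 2B)
7. 3 merchants → the warehouse floor.  (the loading dock: 0M 3B; the warehouse floor: 5M 2B)
8. 1 bandit ← the loading dock.  (the loading dock: 0M 4B; the warehouse floor: 5M 1B)
9. 2 bandits → the warehouse floor.  (the loading dock: 0M 2B; the warehouse floor: 5M 3B)
10. 1 bandit ← the loading dock.  (the loading dock: 0M 3B; the warehouse floor: 5M 2B)
11. 3 bandits → the warehouse floor.  (the loading dock: 0M 0B; the warehouse floor: 5M 5B)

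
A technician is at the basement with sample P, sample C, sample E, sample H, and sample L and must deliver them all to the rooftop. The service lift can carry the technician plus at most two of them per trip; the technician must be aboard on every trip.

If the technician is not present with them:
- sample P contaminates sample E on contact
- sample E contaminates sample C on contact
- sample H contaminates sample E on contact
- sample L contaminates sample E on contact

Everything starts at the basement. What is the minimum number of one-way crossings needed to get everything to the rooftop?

Counting alone: the technician can take at most 2 across per trip to the rooftop, so moving all 5 needs at least 3 loaded trips out, with a return between consecutive ones — at least 5 crossings.
The safety rule pushes this higher. Following every safe sequence of crossings, the most of the 5 that can be at the rooftop as the service lift arrives there on crossing 5 is 4 — never all 5.
So no plan with fewer than 7 crossings exists, and this one achieves 7:
1. Technician goes to the rooftop with sample E.  [the basement: sample C, sample H, sample L, sample P | the rooftop: sample E]
2. Technician goes back to the basement alone.  [the basement: sample C, sample H, sample L, sample P | the rooftop: sample E]
3. Technician goes to the rooftop with sample C and sample P.  [the basement: sample H, sample L | the rooftop: sample C, sample E, sample P]
4. Technician goes back to the basement with sample E.  [the basement: sample E, sample H, sample L | the rooftop: sample C, sample P]
5. Technician goes to the rooftop with sample E and sample H.  [the basement: sample L | the rooftop: sample C, sample E, sample H, sample P]
6. Technician goes back to the basement with sample E.  [the basement: sample E, sample L | the rooftop: sample C, sample H, sample P]
7. Technician goes to the rooftop with sample E and sample L.  [the basement: — | the rooftop: sample C, sample E, sample H, sample L, sample P]

7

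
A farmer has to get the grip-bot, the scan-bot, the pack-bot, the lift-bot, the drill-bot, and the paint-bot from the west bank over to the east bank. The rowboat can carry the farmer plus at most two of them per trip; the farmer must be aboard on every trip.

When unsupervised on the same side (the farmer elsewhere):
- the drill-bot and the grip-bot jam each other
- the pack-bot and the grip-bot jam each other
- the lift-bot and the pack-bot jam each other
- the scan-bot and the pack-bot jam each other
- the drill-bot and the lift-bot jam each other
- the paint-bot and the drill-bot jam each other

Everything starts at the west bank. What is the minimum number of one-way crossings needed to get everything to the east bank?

7

Counting alone: the farmer can take at most 2 across per trip to the east bank, so moving all 6 needs at least 3 loaded trips out, with a return between consecutive ones — at least 5 crossings.
The safety rule pushes this higher. Following every safe sequence of crossings, the most of the 6 that can be at the east bank as the rowboat arrives there on crossing 5 is 4 — never all 6.
So no plan with fewer than 7 crossings exists, and this one achieves 7:
1. Farmer goes to the east bank with the drill-bot and the pack-bot.
2. Farmer goes back to the west bank alone.
3. Farmer goes to the east bank with the grip-bot and the scan-bot.
4. Farmer goes back to the west bank with the drill-bot and the pack-bot.
5. Farmer goes to the east bank with the lift-bot and the paint-bot.
6. Farmer goes back to the west bank alone.
7. Farmer goes to the east bank with the drill-bot and the pack-bot.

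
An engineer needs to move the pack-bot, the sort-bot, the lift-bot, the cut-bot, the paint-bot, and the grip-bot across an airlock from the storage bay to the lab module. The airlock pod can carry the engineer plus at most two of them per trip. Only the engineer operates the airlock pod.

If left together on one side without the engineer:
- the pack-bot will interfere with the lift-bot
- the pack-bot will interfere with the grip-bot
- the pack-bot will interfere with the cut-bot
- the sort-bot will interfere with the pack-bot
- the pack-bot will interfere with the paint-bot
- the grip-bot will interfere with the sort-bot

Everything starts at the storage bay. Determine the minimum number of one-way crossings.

9

Counting alone: the engineer can take at most 2 across per trip to the lab module, so moving all 6 needs at least 3 loaded trips out, with a return between consecutive ones — at least 5 crossings.
The safety rule pushes this higher. Following every safe sequence of crossings, the most of the 6 that can be at the lab module as the airlock pod arrives there on crossings 5, 7 is 4, 5 respectively — never all 6.
So no plan with fewer than 9 crossings exists, and this one achieves 9:
1. Engineer goes to the lab module with the pack-bot and the sort-bot.  [the storage bay: the cut-bot, the grip-bot, the lift-bot, the paint-bot | the lab module: the pack-bot, the sort-bot]
2. Engineer goes back to the storage bay with the pack-bot.  [the storage bay: the cut-bot, the grip-bot, the lift-bot, the pack-bot, the paint-bot | the lab module: the sort-bot]
3. Engineer goes to the lab module with the lift-bot and the pack-bot.  [the storage bay: the cut-bot, the grip-bot, the paint-bot | the lab module: the lift-bot, the pack-bot, the sort-bot]
4. Engineer goes back to the storage bay with the pack-bot.  [the storage bay: the cut-bot, the grip-bot, the pack-bot, the paint-bot | the lab module: the lift-bot, the sort-bot]
5. Engineer goes to the lab module with the cut-bot and the pack-bot.  [the storage bay: the grip-bot, the paint-bot | the lab module: the cut-bot, the lift-bot, the pack-bot, the sort-bot]
6. Engineer goes back to the storage bay with the pack-bot.  [the storage bay: the grip-bot, the pack-bot, the paint-bot | the lab module: the cut-bot, the lift-bot, the sort-bot]
7. Engineer goes to the lab module with the pack-bot and the paint-bot.  [the storage bay: the grip-bot | the lab module: the cut-bot, the lift-bot, the pack-bot, the paint-bot, the sort-bot]
8. Engineer goes back to the storage bay with the pack-bot.  [the storage bay: the grip-bot, the pack-bot | the lab module: the cut-bot, the lift-bot, the paint-bot, the sort-bot]
9. Engineer goes to the lab module with the grip-bot and the pack-bot.  [the storage bay: — | the lab module: the cut-bot, the grip-bot, the lift-bot, the pack-bot, the paint-bot, the sort-bot]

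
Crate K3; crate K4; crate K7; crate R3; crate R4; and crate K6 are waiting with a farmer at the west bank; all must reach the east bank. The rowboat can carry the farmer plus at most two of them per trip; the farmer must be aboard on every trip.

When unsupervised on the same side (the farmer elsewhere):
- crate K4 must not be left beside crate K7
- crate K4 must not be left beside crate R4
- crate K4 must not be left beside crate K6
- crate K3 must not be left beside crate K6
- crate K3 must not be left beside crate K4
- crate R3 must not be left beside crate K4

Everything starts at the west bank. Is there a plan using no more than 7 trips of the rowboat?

No

Counting alone: the farmer can take at most 2 across per trip to the east bank, so moving all 6 needs at least 3 loaded trips out, with a return between consecutive ones — at least 5 crossings.
The safety rule pushes this higher. Following every safe sequence of crossings, the most of the 6 that can be at the east bank as the rowboat arrives there on crossings 5, 7 is 4, 5 respectively — never all 6.
So the move cannot be finished within 7 crossings. (The shortest complete plan takes 9:)
1. Farmer goes to the east bank with crate K3 and crate K4.
2. Farmer goes back to the west bank with crate K3.
3. Farmer goes to the east bank with crate K3 and crate K7.
4. Farmer goes back to the west bank with crate K4.
5. Farmer goes to the east bank with crate K4 and crate R3.
6. Farmer goes back to the west bank with crate K4.
7. Farmer goes to the east bank with crate K4 and crate R4.
8. Farmer goes back to the west bank with crate K4.
9. Farmer goes to the east bank with crate K4 and crate K6.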